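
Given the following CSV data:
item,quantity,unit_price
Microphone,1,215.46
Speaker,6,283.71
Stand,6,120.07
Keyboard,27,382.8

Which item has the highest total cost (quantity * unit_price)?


Computing row totals:
  Microphone: 215.46
  Speaker: 1702.26
  Stand: 720.42
  Keyboard: 10335.6
Maximum: Keyboard (10335.6)

ANSWER: Keyboard


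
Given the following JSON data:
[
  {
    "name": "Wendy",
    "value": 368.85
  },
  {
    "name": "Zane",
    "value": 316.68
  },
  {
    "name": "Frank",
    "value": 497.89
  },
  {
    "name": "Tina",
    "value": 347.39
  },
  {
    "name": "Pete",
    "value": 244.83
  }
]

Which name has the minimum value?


Comparing values:
  Wendy: 368.85
  Zane: 316.68
  Frank: 497.89
  Tina: 347.39
  Pete: 244.83
Minimum: Pete (244.83)

ANSWER: Pete


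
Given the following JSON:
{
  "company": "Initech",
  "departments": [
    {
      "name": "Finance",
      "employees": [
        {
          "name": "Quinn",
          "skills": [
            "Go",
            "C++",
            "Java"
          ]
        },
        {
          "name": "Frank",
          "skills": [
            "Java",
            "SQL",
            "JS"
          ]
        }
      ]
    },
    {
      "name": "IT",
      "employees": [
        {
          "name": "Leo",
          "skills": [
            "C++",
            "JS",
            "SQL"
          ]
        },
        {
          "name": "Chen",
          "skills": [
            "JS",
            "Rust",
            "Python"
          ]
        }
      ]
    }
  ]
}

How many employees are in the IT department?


Path: departments[1].employees
Count: 2

ANSWER: 2


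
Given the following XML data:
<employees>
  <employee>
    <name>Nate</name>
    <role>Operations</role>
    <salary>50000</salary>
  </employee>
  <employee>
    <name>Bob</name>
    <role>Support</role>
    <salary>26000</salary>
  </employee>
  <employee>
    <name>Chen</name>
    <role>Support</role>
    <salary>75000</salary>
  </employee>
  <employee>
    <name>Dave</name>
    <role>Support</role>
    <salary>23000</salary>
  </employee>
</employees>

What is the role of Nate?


Searching for <employee> with <name>Nate</name>
Found at position 1
<role>Operations</role>

ANSWER: Operations


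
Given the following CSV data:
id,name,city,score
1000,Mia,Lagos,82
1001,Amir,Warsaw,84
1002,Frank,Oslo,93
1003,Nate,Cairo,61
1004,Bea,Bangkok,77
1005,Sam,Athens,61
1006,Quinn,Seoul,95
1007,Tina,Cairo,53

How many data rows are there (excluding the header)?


Counting rows (excluding header):
Header: id,name,city,score
Data rows: 8

ANSWER: 8


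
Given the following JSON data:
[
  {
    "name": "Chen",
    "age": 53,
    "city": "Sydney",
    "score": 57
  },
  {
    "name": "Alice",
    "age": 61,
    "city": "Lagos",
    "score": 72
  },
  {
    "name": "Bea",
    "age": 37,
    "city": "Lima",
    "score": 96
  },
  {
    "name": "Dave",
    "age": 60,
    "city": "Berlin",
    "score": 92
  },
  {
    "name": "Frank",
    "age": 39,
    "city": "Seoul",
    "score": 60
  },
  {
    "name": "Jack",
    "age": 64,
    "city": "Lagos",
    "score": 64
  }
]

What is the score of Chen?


Looking up record where name = Chen
Record index: 0
Field 'score' = 57

ANSWER: 57


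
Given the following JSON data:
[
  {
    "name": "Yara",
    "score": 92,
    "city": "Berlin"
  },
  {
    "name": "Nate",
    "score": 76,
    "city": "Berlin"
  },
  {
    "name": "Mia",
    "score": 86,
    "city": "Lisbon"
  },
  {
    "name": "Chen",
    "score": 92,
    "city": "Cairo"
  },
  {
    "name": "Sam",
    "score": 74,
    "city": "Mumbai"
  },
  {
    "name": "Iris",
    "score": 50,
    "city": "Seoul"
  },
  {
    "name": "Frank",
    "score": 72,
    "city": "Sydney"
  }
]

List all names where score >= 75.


Filtering records where score >= 75:
  Yara (score=92) -> YES
  Nate (score=76) -> YES
  Mia (score=86) -> YES
  Chen (score=92) -> YES
  Sam (score=74) -> no
  Iris (score=50) -> no
  Frank (score=72) -> no


ANSWER: Yara, Nate, Mia, Chen


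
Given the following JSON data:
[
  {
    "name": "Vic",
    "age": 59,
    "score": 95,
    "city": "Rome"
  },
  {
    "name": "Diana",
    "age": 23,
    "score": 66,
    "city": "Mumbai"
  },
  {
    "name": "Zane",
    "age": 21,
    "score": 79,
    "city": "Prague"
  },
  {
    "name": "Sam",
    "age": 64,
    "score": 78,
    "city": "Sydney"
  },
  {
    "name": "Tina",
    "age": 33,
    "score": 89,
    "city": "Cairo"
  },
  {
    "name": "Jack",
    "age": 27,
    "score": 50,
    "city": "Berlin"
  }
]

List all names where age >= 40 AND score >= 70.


Checking both conditions:
  Vic (age=59, score=95) -> YES
  Diana (age=23, score=66) -> no
  Zane (age=21, score=79) -> no
  Sam (age=64, score=78) -> YES
  Tina (age=33, score=89) -> no
  Jack (age=27, score=50) -> no


ANSWER: Vic, Sam


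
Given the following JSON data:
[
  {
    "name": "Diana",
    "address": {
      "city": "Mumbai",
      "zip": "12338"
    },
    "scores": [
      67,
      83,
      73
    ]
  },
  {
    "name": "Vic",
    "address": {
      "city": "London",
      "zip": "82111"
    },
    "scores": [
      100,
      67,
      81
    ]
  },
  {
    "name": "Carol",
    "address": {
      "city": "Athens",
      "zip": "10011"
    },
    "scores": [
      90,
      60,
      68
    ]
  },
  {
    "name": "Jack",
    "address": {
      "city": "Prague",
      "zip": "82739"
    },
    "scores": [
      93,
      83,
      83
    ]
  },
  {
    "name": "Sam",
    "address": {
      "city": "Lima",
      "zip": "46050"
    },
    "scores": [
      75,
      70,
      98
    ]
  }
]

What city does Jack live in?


Path: records[3].address.city
Value: Prague

ANSWER: Prague


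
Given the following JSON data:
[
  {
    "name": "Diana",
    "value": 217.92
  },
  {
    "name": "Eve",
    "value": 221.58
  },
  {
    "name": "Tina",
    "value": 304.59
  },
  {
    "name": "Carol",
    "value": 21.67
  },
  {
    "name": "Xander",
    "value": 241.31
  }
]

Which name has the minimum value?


Comparing values:
  Diana: 217.92
  Eve: 221.58
  Tina: 304.59
  Carol: 21.67
  Xander: 241.31
Minimum: Carol (21.67)

ANSWER: Carol


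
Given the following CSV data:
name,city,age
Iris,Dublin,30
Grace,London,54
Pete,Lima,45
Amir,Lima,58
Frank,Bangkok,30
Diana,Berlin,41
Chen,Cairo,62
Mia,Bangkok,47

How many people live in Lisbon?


Scanning city column for 'Lisbon':
Total matches: 0

ANSWER: 0


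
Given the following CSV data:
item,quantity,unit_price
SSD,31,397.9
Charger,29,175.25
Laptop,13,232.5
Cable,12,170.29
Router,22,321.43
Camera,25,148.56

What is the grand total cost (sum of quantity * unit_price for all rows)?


Computing row totals:
  SSD: 31 * 397.9 = 12334.9
  Charger: 29 * 175.25 = 5082.25
  Laptop: 13 * 232.5 = 3022.5
  Cable: 12 * 170.29 = 2043.48
  Router: 22 * 321.43 = 7071.46
  Camera: 25 * 148.56 = 3714.0
Grand total = 12334.9 + 5082.25 + 3022.5 + 2043.48 + 7071.46 + 3714.0 = 33268.59

ANSWER: 33268.59


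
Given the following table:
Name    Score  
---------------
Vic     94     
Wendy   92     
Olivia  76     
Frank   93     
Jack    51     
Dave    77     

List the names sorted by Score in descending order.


Sorting by Score (descending):
  Vic: 94
  Frank: 93
  Wendy: 92
  Dave: 77
  Olivia: 76
  Jack: 51


ANSWER: Vic, Frank, Wendy, Dave, Olivia, Jack


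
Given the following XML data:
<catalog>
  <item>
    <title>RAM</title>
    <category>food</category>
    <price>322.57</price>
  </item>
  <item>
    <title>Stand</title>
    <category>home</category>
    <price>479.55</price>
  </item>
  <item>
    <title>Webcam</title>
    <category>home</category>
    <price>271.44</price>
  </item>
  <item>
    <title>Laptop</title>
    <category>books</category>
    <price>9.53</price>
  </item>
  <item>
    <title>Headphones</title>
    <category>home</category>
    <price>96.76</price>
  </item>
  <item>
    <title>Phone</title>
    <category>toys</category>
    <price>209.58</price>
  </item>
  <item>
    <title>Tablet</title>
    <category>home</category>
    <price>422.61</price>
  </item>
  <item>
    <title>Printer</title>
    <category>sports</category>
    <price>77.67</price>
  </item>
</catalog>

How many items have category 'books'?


Scanning <item> elements for <category>books</category>:
  Item 4: Laptop -> MATCH
Count: 1

ANSWER: 1


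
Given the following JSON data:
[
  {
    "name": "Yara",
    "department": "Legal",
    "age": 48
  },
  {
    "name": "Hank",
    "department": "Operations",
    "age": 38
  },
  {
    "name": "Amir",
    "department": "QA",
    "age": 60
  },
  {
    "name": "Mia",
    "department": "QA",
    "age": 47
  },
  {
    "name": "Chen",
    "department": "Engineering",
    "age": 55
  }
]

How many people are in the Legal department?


Scanning records for department = Legal
  Record 0: Yara
Count: 1

ANSWER: 1


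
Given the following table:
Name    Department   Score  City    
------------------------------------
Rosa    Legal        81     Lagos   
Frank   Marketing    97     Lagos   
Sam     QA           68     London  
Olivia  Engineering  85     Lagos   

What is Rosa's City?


Row 1: Rosa
City = Lagos

ANSWER: Lagos


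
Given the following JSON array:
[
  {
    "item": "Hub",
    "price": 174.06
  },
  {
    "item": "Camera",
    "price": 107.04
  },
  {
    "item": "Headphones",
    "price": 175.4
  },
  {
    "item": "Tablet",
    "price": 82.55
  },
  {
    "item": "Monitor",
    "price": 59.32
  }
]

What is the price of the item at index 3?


Array index 3 -> Tablet
price = 82.55

ANSWER: 82.55


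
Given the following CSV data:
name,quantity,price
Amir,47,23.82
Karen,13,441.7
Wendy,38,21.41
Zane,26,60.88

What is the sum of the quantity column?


Values in 'quantity' column:
  Row 1: 47
  Row 2: 13
  Row 3: 38
  Row 4: 26
Sum = 47 + 13 + 38 + 26 = 124

ANSWER: 124


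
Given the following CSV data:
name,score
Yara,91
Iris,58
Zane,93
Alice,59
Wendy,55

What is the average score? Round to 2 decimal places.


Scores: 91, 58, 93, 59, 55
Sum = 356
Count = 5
Average = 356 / 5 = 71.20

ANSWER: 71.20


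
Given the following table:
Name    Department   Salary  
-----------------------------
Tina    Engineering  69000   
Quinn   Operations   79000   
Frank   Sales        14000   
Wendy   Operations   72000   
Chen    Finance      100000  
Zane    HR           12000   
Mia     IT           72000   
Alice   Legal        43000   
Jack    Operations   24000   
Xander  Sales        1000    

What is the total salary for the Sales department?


Sales department members:
  Frank: 14000
  Xander: 1000
Total = 14000 + 1000 = 15000

ANSWER: 15000


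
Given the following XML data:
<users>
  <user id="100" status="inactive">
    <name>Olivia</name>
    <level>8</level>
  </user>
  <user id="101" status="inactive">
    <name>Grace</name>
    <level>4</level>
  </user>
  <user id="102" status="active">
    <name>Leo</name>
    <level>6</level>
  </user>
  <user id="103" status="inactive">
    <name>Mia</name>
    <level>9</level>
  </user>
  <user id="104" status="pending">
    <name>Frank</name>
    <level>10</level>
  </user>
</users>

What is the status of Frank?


Finding user with name = Frank
user id="104" status="pending"

ANSWER: pending


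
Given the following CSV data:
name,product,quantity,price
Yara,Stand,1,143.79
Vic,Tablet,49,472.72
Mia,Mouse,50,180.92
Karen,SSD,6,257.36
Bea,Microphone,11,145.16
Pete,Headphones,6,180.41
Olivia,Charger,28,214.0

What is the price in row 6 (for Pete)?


Row 6: Pete
Column 'price' = 180.41

ANSWER: 180.41


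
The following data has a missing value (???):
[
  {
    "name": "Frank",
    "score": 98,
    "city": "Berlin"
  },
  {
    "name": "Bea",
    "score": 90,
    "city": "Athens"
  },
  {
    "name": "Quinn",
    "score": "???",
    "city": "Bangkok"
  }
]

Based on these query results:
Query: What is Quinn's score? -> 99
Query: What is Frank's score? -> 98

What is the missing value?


The missing value is Quinn's score
From query: Quinn's score = 99

ANSWER: 99


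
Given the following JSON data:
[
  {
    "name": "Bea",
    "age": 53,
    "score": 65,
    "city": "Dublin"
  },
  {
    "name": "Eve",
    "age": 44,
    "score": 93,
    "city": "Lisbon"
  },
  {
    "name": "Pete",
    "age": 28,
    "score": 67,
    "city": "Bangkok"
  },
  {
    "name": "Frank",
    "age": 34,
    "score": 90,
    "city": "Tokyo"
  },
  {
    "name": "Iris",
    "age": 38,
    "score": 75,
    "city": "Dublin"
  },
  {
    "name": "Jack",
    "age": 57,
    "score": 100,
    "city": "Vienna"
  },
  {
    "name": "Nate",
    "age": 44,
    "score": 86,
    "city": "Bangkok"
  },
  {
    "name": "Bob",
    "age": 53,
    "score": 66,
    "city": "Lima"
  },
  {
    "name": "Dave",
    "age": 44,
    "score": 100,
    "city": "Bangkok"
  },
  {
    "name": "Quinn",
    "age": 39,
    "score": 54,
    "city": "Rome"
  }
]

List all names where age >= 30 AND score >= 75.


Checking both conditions:
  Bea (age=53, score=65) -> no
  Eve (age=44, score=93) -> YES
  Pete (age=28, score=67) -> no
  Frank (age=34, score=90) -> YES
  Iris (age=38, score=75) -> YES
  Jack (age=57, score=100) -> YES
  Nate (age=44, score=86) -> YES
  Bob (age=53, score=66) -> no
  Dave (age=44, score=100) -> YES
  Quinn (age=39, score=54) -> no


ANSWER: Eve, Frank, Iris, Jack, Nate, Dave


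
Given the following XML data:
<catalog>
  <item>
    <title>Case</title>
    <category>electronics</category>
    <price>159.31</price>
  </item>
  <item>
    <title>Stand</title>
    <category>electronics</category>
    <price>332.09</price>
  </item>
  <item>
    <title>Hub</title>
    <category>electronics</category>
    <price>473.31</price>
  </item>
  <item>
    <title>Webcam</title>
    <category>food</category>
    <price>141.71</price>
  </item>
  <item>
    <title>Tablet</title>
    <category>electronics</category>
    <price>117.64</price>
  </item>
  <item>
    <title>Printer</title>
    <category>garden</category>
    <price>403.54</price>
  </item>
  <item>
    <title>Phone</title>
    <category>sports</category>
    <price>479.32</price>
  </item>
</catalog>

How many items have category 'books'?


Scanning <item> elements for <category>books</category>:
Count: 0

ANSWER: 0


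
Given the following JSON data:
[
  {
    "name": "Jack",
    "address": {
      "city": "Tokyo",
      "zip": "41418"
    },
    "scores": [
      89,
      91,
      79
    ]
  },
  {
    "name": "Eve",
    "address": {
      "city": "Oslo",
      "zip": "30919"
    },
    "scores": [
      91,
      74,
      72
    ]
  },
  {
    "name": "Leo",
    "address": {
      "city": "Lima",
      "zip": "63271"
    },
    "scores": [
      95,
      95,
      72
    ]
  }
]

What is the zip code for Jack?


Path: records[0].address.zip
Value: 41418

ANSWER: 41418


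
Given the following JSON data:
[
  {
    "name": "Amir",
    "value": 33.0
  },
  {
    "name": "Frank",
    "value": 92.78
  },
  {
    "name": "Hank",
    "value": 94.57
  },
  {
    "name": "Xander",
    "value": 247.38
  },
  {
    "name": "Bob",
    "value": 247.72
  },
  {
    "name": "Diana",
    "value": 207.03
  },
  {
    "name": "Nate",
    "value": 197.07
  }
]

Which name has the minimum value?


Comparing values:
  Amir: 33.0
  Frank: 92.78
  Hank: 94.57
  Xander: 247.38
  Bob: 247.72
  Diana: 207.03
  Nate: 197.07
Minimum: Amir (33.0)

ANSWER: Amir


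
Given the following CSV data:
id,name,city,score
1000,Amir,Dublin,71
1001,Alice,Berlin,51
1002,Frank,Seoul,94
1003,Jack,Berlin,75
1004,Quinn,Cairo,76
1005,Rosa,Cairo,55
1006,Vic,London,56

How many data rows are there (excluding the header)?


Counting rows (excluding header):
Header: id,name,city,score
Data rows: 7

ANSWER: 7


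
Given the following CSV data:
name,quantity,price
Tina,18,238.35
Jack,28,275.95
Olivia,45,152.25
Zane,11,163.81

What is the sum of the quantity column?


Values in 'quantity' column:
  Row 1: 18
  Row 2: 28
  Row 3: 45
  Row 4: 11
Sum = 18 + 28 + 45 + 11 = 102

ANSWER: 102


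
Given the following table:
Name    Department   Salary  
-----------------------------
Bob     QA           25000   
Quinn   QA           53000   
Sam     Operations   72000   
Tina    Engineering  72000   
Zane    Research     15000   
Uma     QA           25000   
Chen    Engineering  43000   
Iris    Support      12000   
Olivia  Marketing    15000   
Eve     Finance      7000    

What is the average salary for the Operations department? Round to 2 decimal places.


Operations department members:
  Sam: 72000
Sum = 72000
Count = 1
Average = 72000 / 1 = 72000.00

ANSWER: 72000.00


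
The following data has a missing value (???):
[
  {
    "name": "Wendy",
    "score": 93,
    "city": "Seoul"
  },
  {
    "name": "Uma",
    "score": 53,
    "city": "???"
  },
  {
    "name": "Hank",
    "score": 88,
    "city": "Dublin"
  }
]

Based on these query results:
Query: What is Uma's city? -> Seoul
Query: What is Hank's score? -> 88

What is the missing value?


The missing value is Uma's city
From query: Uma's city = Seoul

ANSWER: Seoul


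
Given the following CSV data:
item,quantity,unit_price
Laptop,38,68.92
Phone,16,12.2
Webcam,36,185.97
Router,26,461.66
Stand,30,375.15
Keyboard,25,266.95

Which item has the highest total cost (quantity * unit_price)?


Computing row totals:
  Laptop: 2618.96
  Phone: 195.2
  Webcam: 6694.92
  Router: 12003.16
  Stand: 11254.5
  Keyboard: 6673.75
Maximum: Router (12003.16)

ANSWER: Router


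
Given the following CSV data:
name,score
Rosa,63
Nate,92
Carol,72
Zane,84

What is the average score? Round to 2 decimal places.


Scores: 63, 92, 72, 84
Sum = 311
Count = 4
Average = 311 / 4 = 77.75

ANSWER: 77.75


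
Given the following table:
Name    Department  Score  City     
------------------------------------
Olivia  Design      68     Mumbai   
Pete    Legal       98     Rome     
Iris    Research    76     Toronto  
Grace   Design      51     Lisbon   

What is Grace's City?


Row 4: Grace
City = Lisbon

ANSWER: Lisbon


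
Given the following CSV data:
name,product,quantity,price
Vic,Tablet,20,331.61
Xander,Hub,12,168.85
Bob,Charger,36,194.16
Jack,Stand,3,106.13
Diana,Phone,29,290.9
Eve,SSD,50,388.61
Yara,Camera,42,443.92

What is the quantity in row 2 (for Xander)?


Row 2: Xander
Column 'quantity' = 12

ANSWER: 12


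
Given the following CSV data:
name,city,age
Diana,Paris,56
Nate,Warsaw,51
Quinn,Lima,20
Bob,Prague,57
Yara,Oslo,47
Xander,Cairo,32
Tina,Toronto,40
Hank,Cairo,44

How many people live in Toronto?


Scanning city column for 'Toronto':
  Row 7: Tina -> MATCH
Total matches: 1

ANSWER: 1


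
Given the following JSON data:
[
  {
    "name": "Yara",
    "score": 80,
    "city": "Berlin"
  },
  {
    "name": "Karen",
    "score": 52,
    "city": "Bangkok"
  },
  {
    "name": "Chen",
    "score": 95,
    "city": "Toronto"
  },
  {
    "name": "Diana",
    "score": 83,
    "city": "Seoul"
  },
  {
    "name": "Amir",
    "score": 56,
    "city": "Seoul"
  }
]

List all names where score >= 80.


Filtering records where score >= 80:
  Yara (score=80) -> YES
  Karen (score=52) -> no
  Chen (score=95) -> YES
  Diana (score=83) -> YES
  Amir (score=56) -> no


ANSWER: Yara, Chen, Diana


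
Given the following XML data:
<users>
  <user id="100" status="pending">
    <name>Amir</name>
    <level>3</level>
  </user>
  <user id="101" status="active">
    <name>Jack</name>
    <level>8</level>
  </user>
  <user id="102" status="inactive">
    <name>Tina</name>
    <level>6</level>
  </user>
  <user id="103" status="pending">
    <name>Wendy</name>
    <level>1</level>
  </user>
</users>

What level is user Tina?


Finding user: Tina
<level>6</level>

ANSWER: 6


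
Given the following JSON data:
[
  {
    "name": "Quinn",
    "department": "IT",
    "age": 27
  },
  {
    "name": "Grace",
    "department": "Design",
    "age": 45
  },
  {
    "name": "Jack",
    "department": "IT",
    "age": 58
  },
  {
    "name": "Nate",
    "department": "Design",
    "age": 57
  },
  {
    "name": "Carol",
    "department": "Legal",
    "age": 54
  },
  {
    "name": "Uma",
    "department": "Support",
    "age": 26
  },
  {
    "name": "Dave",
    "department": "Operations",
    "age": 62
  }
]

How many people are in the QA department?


Scanning records for department = QA
  No matches found
Count: 0

ANSWER: 0


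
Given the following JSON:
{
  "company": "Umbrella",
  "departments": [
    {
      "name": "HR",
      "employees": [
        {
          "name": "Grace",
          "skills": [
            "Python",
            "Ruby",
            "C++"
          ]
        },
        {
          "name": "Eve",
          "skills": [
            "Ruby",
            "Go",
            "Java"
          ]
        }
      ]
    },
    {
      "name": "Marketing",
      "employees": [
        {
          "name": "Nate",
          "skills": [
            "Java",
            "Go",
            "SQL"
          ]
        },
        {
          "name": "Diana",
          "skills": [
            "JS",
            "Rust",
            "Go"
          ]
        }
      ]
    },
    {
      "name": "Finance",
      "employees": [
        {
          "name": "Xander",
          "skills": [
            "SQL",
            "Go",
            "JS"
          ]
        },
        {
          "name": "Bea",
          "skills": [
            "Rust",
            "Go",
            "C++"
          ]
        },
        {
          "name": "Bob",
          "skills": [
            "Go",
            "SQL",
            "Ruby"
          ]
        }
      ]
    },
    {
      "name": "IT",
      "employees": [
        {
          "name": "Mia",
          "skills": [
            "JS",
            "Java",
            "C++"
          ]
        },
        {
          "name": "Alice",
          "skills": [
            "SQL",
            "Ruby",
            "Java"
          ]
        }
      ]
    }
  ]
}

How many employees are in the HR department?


Path: departments[0].employees
Count: 2

ANSWER: 2


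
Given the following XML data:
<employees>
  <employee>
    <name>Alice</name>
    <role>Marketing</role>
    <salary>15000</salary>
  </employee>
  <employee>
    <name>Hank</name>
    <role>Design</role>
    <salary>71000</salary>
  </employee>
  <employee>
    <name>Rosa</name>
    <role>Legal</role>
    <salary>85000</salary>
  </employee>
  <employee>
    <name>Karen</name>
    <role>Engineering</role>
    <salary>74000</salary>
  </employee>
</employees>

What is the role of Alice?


Searching for <employee> with <name>Alice</name>
Found at position 1
<role>Marketing</role>

ANSWER: Marketing


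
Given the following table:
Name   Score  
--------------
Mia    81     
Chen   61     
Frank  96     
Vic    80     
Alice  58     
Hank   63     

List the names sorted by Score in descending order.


Sorting by Score (descending):
  Frank: 96
  Mia: 81
  Vic: 80
  Hank: 63
  Chen: 61
  Alice: 58


ANSWER: Frank, Mia, Vic, Hank, Chen, Alice


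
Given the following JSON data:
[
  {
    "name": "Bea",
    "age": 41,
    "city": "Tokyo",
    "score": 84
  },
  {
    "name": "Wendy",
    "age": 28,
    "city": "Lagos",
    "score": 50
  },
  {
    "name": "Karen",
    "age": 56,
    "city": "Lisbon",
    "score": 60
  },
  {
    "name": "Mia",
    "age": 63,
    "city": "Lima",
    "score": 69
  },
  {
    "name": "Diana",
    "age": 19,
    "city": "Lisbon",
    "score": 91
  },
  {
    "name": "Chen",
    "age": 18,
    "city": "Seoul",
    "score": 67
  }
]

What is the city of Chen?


Looking up record where name = Chen
Record index: 5
Field 'city' = Seoul

ANSWER: Seoul


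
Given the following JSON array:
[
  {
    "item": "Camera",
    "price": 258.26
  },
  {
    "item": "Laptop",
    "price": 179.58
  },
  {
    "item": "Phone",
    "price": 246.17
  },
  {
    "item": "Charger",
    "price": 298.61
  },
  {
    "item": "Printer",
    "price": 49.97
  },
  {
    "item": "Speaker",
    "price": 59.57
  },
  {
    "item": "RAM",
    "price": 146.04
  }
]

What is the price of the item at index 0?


Array index 0 -> Camera
price = 258.26

ANSWER: 258.26


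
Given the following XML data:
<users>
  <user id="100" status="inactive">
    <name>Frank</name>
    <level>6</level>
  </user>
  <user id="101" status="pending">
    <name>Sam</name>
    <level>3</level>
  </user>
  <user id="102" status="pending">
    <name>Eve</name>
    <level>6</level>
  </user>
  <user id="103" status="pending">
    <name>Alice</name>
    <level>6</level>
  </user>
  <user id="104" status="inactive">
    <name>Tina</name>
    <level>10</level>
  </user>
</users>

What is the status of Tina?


Finding user with name = Tina
user id="104" status="inactive"

ANSWER: inactive


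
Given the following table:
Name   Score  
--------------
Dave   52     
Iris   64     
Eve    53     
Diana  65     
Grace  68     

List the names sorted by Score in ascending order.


Sorting by Score (ascending):
  Dave: 52
  Eve: 53
  Iris: 64
  Diana: 65
  Grace: 68


ANSWER: Dave, Eve, Iris, Diana, Grace


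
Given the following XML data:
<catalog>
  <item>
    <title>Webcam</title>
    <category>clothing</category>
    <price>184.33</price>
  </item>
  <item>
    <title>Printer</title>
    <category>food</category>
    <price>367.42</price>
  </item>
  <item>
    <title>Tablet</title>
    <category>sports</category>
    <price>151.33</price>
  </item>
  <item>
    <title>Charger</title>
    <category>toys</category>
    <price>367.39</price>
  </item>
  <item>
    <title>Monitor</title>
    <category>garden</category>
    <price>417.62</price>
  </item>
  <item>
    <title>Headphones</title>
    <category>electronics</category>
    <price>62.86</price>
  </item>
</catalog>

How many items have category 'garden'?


Scanning <item> elements for <category>garden</category>:
  Item 5: Monitor -> MATCH
Count: 1

ANSWER: 1


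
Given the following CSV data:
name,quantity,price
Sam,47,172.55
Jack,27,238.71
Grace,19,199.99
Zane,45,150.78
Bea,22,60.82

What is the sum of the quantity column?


Values in 'quantity' column:
  Row 1: 47
  Row 2: 27
  Row 3: 19
  Row 4: 45
  Row 5: 22
Sum = 47 + 27 + 19 + 45 + 22 = 160

ANSWER: 160


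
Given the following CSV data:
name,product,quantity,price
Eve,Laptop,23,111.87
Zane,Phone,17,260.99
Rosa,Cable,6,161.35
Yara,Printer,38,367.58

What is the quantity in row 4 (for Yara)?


Row 4: Yara
Column 'quantity' = 38

ANSWER: 38


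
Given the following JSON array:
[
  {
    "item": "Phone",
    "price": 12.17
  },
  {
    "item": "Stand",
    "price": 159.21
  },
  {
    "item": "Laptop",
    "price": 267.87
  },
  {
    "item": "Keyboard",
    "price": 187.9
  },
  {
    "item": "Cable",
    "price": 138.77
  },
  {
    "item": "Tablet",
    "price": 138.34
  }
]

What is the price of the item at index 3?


Array index 3 -> Keyboard
price = 187.9

ANSWER: 187.9


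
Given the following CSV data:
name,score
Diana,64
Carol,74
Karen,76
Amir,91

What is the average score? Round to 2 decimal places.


Scores: 64, 74, 76, 91
Sum = 305
Count = 4
Average = 305 / 4 = 76.25

ANSWER: 76.25


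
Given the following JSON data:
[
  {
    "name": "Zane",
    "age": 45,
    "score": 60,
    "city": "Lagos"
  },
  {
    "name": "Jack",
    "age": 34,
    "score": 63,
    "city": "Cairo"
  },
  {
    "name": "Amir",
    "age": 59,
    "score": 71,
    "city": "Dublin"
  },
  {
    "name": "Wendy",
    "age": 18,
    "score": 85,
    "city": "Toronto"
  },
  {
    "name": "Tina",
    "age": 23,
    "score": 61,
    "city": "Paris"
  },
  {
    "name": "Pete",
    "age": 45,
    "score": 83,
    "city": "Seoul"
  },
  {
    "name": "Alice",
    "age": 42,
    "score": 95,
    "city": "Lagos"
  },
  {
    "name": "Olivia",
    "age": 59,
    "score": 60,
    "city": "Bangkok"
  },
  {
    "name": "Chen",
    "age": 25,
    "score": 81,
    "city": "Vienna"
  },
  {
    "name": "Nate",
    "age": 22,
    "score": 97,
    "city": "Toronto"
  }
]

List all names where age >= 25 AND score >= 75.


Checking both conditions:
  Zane (age=45, score=60) -> no
  Jack (age=34, score=63) -> no
  Amir (age=59, score=71) -> no
  Wendy (age=18, score=85) -> no
  Tina (age=23, score=61) -> no
  Pete (age=45, score=83) -> YES
  Alice (age=42, score=95) -> YES
  Olivia (age=59, score=60) -> no
  Chen (age=25, score=81) -> YES
  Nate (age=22, score=97) -> no


ANSWER: Pete, Alice, Chen


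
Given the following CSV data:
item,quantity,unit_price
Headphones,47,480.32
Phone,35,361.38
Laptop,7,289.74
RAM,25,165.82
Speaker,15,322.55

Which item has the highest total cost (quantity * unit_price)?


Computing row totals:
  Headphones: 22575.04
  Phone: 12648.3
  Laptop: 2028.18
  RAM: 4145.5
  Speaker: 4838.25
Maximum: Headphones (22575.04)

ANSWER: Headphones


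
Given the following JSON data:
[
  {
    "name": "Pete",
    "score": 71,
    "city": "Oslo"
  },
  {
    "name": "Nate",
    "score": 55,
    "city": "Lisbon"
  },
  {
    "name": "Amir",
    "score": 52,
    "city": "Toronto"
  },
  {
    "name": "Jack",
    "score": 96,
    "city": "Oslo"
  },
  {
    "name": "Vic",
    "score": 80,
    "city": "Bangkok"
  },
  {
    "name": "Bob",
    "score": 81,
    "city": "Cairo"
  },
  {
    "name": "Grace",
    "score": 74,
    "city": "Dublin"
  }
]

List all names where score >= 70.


Filtering records where score >= 70:
  Pete (score=71) -> YES
  Nate (score=55) -> no
  Amir (score=52) -> no
  Jack (score=96) -> YES
  Vic (score=80) -> YES
  Bob (score=81) -> YES
  Grace (score=74) -> YES


ANSWER: Pete, Jack, Vic, Bob, Grace


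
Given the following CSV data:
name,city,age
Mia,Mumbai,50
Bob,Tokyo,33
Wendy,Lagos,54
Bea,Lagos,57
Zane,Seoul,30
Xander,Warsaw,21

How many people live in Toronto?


Scanning city column for 'Toronto':
Total matches: 0

ANSWER: 0


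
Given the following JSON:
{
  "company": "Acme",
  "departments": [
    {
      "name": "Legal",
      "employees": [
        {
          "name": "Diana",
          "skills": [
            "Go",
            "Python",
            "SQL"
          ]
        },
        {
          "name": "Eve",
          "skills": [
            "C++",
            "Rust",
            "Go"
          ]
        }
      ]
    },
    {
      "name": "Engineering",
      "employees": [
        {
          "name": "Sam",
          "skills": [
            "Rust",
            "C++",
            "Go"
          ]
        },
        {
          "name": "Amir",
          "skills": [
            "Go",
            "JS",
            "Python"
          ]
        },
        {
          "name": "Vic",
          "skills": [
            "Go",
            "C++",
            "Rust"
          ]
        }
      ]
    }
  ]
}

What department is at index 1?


Path: departments[1].name
Value: Engineering

ANSWER: Engineering


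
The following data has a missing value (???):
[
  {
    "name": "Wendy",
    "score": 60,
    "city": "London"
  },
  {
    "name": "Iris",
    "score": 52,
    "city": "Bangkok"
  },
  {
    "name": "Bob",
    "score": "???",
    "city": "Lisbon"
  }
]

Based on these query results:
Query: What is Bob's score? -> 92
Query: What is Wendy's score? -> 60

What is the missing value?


The missing value is Bob's score
From query: Bob's score = 92

ANSWER: 92


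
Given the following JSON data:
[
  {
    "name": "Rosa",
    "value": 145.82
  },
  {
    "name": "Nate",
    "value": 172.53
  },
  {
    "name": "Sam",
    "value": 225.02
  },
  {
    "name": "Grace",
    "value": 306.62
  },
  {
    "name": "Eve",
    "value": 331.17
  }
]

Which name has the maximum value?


Comparing values:
  Rosa: 145.82
  Nate: 172.53
  Sam: 225.02
  Grace: 306.62
  Eve: 331.17
Maximum: Eve (331.17)

ANSWER: Eve


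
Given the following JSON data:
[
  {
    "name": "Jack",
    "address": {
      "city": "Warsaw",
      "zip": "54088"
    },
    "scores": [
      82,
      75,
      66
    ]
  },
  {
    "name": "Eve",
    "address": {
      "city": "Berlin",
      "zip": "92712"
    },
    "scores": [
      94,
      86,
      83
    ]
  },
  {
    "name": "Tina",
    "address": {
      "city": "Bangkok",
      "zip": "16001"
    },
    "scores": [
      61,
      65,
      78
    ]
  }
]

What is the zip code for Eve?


Path: records[1].address.zip
Value: 92712

ANSWER: 92712


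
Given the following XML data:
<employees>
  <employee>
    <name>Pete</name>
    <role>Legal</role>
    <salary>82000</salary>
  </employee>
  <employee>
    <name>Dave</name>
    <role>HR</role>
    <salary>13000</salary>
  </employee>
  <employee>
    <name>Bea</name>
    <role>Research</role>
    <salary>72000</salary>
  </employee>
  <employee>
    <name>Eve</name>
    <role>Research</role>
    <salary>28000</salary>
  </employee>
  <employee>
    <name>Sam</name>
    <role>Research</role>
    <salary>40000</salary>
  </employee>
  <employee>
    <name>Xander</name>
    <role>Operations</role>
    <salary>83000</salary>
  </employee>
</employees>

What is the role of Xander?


Searching for <employee> with <name>Xander</name>
Found at position 6
<role>Operations</role>

ANSWER: Operations


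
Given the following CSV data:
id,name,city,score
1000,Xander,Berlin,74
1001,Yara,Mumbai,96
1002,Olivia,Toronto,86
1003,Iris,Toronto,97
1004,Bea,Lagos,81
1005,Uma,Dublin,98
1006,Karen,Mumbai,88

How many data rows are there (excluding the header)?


Counting rows (excluding header):
Header: id,name,city,score
Data rows: 7

ANSWER: 7


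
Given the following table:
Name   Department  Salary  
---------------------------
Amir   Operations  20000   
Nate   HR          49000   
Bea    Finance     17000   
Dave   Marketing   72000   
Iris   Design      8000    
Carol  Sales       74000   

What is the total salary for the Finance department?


Finance department members:
  Bea: 17000
Total = 17000 = 17000

ANSWER: 17000


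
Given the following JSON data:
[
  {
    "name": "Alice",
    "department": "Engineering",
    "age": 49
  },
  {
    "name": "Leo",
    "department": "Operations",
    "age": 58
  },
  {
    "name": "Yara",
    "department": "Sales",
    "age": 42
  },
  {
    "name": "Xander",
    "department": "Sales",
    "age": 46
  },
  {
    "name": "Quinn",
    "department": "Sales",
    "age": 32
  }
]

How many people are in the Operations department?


Scanning records for department = Operations
  Record 1: Leo
Count: 1

ANSWER: 1


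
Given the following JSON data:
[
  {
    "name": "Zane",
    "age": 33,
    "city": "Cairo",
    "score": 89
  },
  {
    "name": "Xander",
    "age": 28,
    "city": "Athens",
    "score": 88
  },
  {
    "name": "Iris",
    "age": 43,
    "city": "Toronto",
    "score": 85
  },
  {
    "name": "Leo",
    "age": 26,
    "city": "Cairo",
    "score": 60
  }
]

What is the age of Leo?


Looking up record where name = Leo
Record index: 3
Field 'age' = 26

ANSWER: 26


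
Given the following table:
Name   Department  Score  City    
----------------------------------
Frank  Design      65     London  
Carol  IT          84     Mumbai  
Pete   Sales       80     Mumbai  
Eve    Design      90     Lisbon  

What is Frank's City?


Row 1: Frank
City = London

ANSWER: London


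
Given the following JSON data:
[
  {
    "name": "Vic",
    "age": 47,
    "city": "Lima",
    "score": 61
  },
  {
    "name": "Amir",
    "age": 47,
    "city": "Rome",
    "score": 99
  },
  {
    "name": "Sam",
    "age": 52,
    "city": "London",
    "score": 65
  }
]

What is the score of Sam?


Looking up record where name = Sam
Record index: 2
Field 'score' = 65

ANSWER: 65


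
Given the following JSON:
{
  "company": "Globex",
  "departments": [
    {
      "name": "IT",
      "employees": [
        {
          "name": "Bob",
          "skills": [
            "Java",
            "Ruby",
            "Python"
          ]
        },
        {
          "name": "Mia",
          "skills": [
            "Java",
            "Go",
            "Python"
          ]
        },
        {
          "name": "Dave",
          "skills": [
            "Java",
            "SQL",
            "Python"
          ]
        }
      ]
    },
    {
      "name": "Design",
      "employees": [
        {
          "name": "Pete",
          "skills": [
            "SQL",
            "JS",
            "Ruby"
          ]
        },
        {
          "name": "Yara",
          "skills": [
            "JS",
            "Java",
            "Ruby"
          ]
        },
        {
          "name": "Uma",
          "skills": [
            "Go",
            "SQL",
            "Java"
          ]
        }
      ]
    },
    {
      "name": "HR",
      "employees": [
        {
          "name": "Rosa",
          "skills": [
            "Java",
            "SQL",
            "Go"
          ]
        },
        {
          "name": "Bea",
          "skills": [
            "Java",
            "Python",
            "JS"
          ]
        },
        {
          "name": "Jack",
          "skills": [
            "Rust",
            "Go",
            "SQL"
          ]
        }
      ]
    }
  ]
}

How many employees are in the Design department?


Path: departments[1].employees
Count: 3

ANSWER: 3


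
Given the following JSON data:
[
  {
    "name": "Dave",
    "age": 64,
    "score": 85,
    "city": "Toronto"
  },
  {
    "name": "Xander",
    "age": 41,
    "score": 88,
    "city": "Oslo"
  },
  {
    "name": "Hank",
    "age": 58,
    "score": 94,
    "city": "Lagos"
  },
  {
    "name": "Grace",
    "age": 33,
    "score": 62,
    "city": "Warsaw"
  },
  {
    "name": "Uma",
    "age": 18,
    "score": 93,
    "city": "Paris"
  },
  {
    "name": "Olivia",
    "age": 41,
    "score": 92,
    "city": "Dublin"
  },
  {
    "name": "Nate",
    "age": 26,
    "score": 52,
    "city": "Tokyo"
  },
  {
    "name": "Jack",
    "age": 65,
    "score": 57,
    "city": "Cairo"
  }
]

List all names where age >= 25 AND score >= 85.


Checking both conditions:
  Dave (age=64, score=85) -> YES
  Xander (age=41, score=88) -> YES
  Hank (age=58, score=94) -> YES
  Grace (age=33, score=62) -> no
  Uma (age=18, score=93) -> no
  Olivia (age=41, score=92) -> YES
  Nate (age=26, score=52) -> no
  Jack (age=65, score=57) -> no


ANSWER: Dave, Xander, Hank, Olivia


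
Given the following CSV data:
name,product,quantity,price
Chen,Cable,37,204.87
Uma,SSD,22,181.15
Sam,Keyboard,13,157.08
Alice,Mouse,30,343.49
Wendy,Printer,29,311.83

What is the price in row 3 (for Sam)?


Row 3: Sam
Column 'price' = 157.08

ANSWER: 157.08


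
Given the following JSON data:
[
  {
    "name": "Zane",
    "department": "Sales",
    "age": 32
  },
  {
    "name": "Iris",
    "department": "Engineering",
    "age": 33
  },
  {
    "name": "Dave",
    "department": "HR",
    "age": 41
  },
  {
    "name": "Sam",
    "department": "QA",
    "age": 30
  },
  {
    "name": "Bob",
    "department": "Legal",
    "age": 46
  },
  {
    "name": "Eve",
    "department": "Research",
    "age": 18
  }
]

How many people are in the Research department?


Scanning records for department = Research
  Record 5: Eve
Count: 1

ANSWER: 1


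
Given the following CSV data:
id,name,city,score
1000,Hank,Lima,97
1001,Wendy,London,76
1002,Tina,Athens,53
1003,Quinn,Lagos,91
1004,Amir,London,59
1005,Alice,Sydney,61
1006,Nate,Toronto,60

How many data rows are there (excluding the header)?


Counting rows (excluding header):
Header: id,name,city,score
Data rows: 7

ANSWER: 7


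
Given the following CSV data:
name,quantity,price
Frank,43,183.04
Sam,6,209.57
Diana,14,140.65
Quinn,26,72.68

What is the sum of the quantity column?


Values in 'quantity' column:
  Row 1: 43
  Row 2: 6
  Row 3: 14
  Row 4: 26
Sum = 43 + 6 + 14 + 26 = 89

ANSWER: 89


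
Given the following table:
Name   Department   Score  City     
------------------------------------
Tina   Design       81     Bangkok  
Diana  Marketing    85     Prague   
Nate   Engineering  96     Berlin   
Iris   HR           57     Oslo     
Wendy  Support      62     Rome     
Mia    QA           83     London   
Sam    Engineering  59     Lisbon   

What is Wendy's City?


Row 5: Wendy
City = Rome

ANSWER: Rome
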